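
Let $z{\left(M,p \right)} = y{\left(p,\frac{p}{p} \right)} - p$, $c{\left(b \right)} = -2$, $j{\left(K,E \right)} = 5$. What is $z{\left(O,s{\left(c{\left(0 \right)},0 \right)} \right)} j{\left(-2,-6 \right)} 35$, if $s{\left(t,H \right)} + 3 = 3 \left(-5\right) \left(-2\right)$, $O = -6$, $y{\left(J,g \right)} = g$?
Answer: $-4550$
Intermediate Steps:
$s{\left(t,H \right)} = 27$ ($s{\left(t,H \right)} = -3 + 3 \left(-5\right) \left(-2\right) = -3 - -30 = -3 + 30 = 27$)
$z{\left(M,p \right)} = 1 - p$ ($z{\left(M,p \right)} = \frac{p}{p} - p = 1 - p$)
$z{\left(O,s{\left(c{\left(0 \right)},0 \right)} \right)} j{\left(-2,-6 \right)} 35 = \left(1 - 27\right) 5 \cdot 35 = \left(-26\right) 5 \cdot 35 = \left(-130\right) 35 = -4550$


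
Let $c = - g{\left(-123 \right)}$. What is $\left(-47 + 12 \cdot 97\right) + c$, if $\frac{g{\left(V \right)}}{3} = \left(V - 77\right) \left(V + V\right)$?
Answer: $-146483$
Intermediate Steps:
$g{\left(V \right)} = 6 V \left(-77 + V\right)$ ($g{\left(V \right)} = 3 \left(V - 77\right) \left(V + V\right) = 3 \left(-77 + V\right) 2 V = 3 \cdot 2 V \left(-77 + V\right) = 6 V \left(-77 + V\right)$)
$c = -147600$ ($c = - 6 \left(-123\right) \left(-77 - 123\right) = - 6 \left(-123\right) \left(-200\right) = \left(-1\right) 147600 = -147600$)
$\left(-47 + 12 \cdot 97\right) + c = \left(-47 + 12 \cdot 97\right) - 147600 = \left(-47 + 1164\right) - 147600 = 1117 - 147600 = -146483$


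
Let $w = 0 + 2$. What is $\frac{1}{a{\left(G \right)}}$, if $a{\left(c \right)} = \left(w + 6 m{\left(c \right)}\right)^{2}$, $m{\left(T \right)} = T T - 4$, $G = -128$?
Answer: $\frac{1}{9659351524} \approx 1.0353 \cdot 10^{-10}$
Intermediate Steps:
$w = 2$
$m{\left(T \right)} = -4 + T^{2}$ ($m{\left(T \right)} = T^{2} - 4 = -4 + T^{2}$)
$a{\left(c \right)} = \left(-22 + 6 c^{2}\right)^{2}$ ($a{\left(c \right)} = \left(2 + 6 \left(-4 + c^{2}\right)\right)^{2} = \left(2 + \left(-24 + 6 c^{2}\right)\right)^{2} = \left(-22 + 6 c^{2}\right)^{2}$)
$\frac{1}{a{\left(G \right)}} = \frac{1}{4 \left(-11 + 3 \left(-128\right)^{2}\right)^{2}} = \frac{1}{4 \left(-11 + 3 \cdot 16384\right)^{2}} = \frac{1}{4 \left(-11 + 49152\right)^{2}} = \frac{1}{4 \cdot 49141^{2}} = \frac{1}{4 \cdot 2414837881} = \frac{1}{9659351524}$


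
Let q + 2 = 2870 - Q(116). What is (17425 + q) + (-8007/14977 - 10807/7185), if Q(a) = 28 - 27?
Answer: 128435150518/6329985 ≈ 20290.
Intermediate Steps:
Q(a) = 1
q = 2867 (q = -2 + (2870 - 1*1) = -2 + (2870 - 1) = -2 + 2869 = 2867)
(17425 + q) + (-8007/14977 - 10807/7185) = (17425 + 2867) + (-8007/14977 - 10807/7185) = 20292 + (-8007*1/14977 - 10807*1/7185) = 20292 + (-471/881 - 10807/7185) = 20292 - 12905102/6329985 = 128435150518/6329985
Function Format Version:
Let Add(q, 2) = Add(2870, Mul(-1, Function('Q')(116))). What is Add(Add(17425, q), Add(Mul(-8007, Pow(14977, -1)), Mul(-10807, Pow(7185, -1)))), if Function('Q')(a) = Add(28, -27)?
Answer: Rational(128435150518, 6329985) ≈ 20290.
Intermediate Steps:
Function('Q')(a) = 1
q = 2867 (q = Add(-2, Add(2870, Mul(-1, 1))) = Add(-2, Add(2870, -1)) = Add(-2, 2869) = 2867)
Add(Add(17425, q), Add(Mul(-8007, Pow(14977, -1)), Mul(-10807, Pow(7185, -1)))) = Add(Add(17425, 2867), Add(Mul(-8007, Pow(14977, -1)), Mul(-10807, Pow(7185, -1)))) = Add(20292, Add(Mul(-8007, Rational(1, 14977)), Mul(-10807, Rational(1, 7185)))) = Add(20292, Add(Rational(-471, 881), Rational(-10807, 7185))) = Add(20292, Rational(-12905102, 6329985)) = Rational(128435150518, 6329985)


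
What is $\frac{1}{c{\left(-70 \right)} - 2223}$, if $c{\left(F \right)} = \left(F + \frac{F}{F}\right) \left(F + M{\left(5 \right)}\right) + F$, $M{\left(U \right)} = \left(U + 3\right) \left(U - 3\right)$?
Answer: $\frac{1}{1433} \approx 0.00069784$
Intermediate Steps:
$M{\left(U \right)} = \left(-3 + U\right) \left(3 + U\right)$ ($M{\left(U \right)} = \left(3 + U\right) \left(-3 + U\right) = \left(-3 + U\right) \left(3 + U\right)$)
$c{\left(F \right)} = F + \left(1 + F\right) \left(16 + F\right)$ ($c{\left(F \right)} = \left(F + \frac{F}{F}\right) \left(F - \left(9 - 5^{2}\right)\right) + F = \left(F + 1\right) \left(F + \left(-9 + 25\right)\right) + F = \left(1 + F\right) \left(F + 16\right) + F = \left(1 + F\right) \left(16 + F\right) + F = F + \left(1 + F\right) \left(16 + F\right)$)
$\frac{1}{c{\left(-70 \right)} - 2223} = \frac{1}{\left(16 + \left(-70\right)^{2} + 18 \left(-70\right)\right) - 2223} = \frac{1}{\left(16 + 4900 - 1260\right) - 2223} = \frac{1}{3656 - 2223} = \frac{1}{1433}$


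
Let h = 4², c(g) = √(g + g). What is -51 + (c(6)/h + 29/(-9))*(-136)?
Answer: 3485/9 - 17*√3 ≈ 357.78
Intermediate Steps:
c(g) = √2*√g (c(g) = √(2*g) = √2*√g)
h = 16
-51 + (c(6)/h + 29/(-9))*(-136) = -51 + ((√2*√6)/16 + 29/(-9))*(-136) = -51 + ((2*√3)*(1/16) + 29*(-⅑))*(-136) = -51 + (√3/8 - 29/9)*(-136) = -51 + (-29/9 + √3/8)*(-136) = -51 + (3944/9 - 17*√3) = 3485/9 - 17*√3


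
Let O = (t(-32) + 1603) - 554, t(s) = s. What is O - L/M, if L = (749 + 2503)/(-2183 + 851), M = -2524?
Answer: 284926517/280164 ≈ 1017.0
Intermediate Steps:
L = -271/111 (L = 3252/(-1332) = 3252*(-1/1332) = -271/111 ≈ -2.4414)
O = 1017 (O = (-32 + 1603) - 554 = 1571 - 554 = 1017)
O - L/M = 1017 - (-271)/(111*(-2524)) = 1017 - (-271)*(-1)/(111*2524) = 1017 - 1*271/280164 = 1017 - 271/280164 = 284926517/280164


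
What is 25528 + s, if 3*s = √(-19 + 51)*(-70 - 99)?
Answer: 25528 - 676*√2/3 ≈ 25209.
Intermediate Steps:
s = -676*√2/3 (s = (√(-19 + 51)*(-70 - 99))/3 = (√32*(-169))/3 = ((4*√2)*(-169))/3 = (-676*√2)/3 = -676*√2/3 ≈ -318.67)
25528 + s = 25528 - 676*√2/3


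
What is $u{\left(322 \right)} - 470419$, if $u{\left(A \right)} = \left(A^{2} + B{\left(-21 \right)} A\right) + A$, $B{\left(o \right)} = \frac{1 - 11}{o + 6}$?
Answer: $- \frac{1098595}{3} \approx -3.662 \cdot 10^{5}$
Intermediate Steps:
$B{\left(o \right)} = - \frac{10}{6 + o}$
$u{\left(A \right)} = A^{2} + \frac{5 A}{3}$ ($u{\left(A \right)} = \left(A^{2} + - \frac{10}{6 - 21} A\right) + A = \left(A^{2} + - \frac{10}{-15} A\right) + A = \left(A^{2} + \left(-10\right) \left(- \frac{1}{15}\right) A\right) + A = \left(A^{2} + \frac{2 A}{3}\right) + A = A^{2} + \frac{5 A}{3}$)
$u{\left(322 \right)} - 470419 = \frac{1}{3} \cdot 322 \left(5 + 3 \cdot 322\right) - 470419 = \frac{1}{3} \cdot 322 \left(5 + 966\right) - 470419 = \frac{1}{3} \cdot 322 \cdot 971 - 470419 = \frac{312662}{3} - 470419 = - \frac{1098595}{3}$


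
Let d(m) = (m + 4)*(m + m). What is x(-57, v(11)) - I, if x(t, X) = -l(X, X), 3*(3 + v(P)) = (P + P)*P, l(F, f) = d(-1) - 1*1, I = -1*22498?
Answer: 22505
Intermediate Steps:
I = -22498
d(m) = 2*m*(4 + m) (d(m) = (4 + m)*(2*m) = 2*m*(4 + m))
l(F, f) = -7 (l(F, f) = 2*(-1)*(4 - 1) - 1*1 = 2*(-1)*3 - 1 = -6 - 1 = -7)
v(P) = -3 + 2*P²/3 (v(P) = -3 + ((P + P)*P)/3 = -3 + ((2*P)*P)/3 = -3 + (2*P²)/3 = -3 + 2*P²/3)
x(t, X) = 7 (x(t, X) = -1*(-7) = 7)
x(-57, v(11)) - I = 7 - 1*(-22498) = 7 + 22498 = 22505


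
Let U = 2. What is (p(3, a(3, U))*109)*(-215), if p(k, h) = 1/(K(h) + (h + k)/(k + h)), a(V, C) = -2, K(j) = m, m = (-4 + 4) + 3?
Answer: -23435/4 ≈ -5858.8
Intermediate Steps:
m = 3 (m = 0 + 3 = 3)
K(j) = 3
p(k, h) = ¼ (p(k, h) = 1/(3 + (h + k)/(k + h)) = 1/(3 + (h + k)/(h + k)) = 1/(3 + 1) = 1/4 = ¼)
(p(3, a(3, U))*109)*(-215) = ((¼)*109)*(-215) = (109/4)*(-215) = -23435/4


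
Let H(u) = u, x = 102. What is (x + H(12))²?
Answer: 12996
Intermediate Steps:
(x + H(12))² = (102 + 12)² = 114² = 12996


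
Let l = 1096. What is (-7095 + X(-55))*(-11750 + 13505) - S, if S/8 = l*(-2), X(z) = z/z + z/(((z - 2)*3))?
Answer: -236205521/19 ≈ -1.2432e+7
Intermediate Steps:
X(z) = 1 + z/(-6 + 3*z) (X(z) = 1 + z/(((-2 + z)*3)) = 1 + z/(-6 + 3*z))
S = -17536 (S = 8*(1096*(-2)) = 8*(-2192) = -17536)
(-7095 + X(-55))*(-11750 + 13505) - S = (-7095 + 2*(-3 + 2*(-55))/(3*(-2 - 55)))*(-11750 + 13505) - 1*(-17536) = (-7095 + (⅔)*(-3 - 110)/(-57))*1755 + 17536 = (-7095 + (⅔)*(-1/57)*(-113))*1755 + 17536 = (-7095 + 226/171)*1755 + 17536 = -1213019/171*1755 + 17536 = -236538705/19 + 17536 = -236205521/19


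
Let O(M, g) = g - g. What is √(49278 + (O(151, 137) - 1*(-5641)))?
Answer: √54919 ≈ 234.35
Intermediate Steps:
O(M, g) = 0
√(49278 + (O(151, 137) - 1*(-5641))) = √(49278 + (0 - 1*(-5641))) = √(49278 + (0 + 5641)) = √(49278 + 5641) = √54919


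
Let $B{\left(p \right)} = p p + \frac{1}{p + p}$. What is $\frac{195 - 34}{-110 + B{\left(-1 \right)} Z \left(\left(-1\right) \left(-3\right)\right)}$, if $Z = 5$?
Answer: $- \frac{322}{205} \approx -1.5707$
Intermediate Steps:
$B{\left(p \right)} = p^{2} + \frac{1}{2 p}$
$\frac{195 - 34}{-110 + B{\left(-1 \right)} Z \left(\left(-1\right) \left(-3\right)\right)} = \frac{195 - 34}{-110 + \frac{\frac{1}{2} + \left(-1\right)^{3}}{-1} \cdot 5 \left(\left(-1\right) \left(-3\right)\right)} = \frac{161}{-110 + - (\frac{1}{2} - 1) 5 \cdot 3} = \frac{161}{-110 + \left(-1\right) \left(- \frac{1}{2}\right) 5 \cdot 3} = \frac{161}{-110 + \frac{1}{2} \cdot 5 \cdot 3} = \frac{161}{-110 + \frac{5}{2} \cdot 3} = \frac{161}{-110 + \frac{15}{2}} = \frac{161}{- \frac{205}{2}} = 161 \left(- \frac{2}{205}\right) = - \frac{322}{205}$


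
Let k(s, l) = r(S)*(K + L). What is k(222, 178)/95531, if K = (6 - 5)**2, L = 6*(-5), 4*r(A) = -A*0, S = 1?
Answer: 0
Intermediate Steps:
r(A) = 0 (r(A) = (-A*0)/4 = (1/4)*0 = 0)
L = -30
K = 1 (K = 1**2 = 1)
k(s, l) = 0 (k(s, l) = 0*(1 - 30) = 0*(-29) = 0)
k(222, 178)/95531 = 0/95531 = 0*(1/95531) = 0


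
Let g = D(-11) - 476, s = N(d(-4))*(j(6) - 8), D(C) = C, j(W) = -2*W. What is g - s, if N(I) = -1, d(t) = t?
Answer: -507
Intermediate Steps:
s = 20 (s = -(-2*6 - 8) = -(-12 - 8) = -1*(-20) = 20)
g = -487 (g = -11 - 476 = -487)
g - s = -487 - 1*20 = -487 - 20 = -507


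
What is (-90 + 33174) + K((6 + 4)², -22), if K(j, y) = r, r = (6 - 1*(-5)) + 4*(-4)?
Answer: 33079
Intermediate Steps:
r = -5 (r = (6 + 5) - 16 = 11 - 16 = -5)
K(j, y) = -5
(-90 + 33174) + K((6 + 4)², -22) = (-90 + 33174) - 5 = 33084 - 5 = 33079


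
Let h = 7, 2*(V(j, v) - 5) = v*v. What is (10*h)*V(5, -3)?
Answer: 665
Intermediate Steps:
V(j, v) = 5 + v²/2 (V(j, v) = 5 + (v*v)/2 = 5 + v²/2)
(10*h)*V(5, -3) = (10*7)*(5 + (½)*(-3)²) = 70*(5 + (½)*9) = 70*(5 + 9/2) = 70*(19/2) = 665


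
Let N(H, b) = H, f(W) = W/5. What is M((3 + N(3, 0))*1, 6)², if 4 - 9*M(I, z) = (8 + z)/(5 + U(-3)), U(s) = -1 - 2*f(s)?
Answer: 289/13689 ≈ 0.021112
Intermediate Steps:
f(W) = W/5 (f(W) = W*(⅕) = W/5)
U(s) = -1 - 2*s/5
M(I, z) = 32/117 - 5*z/234 (M(I, z) = 4/9 - (8 + z)/(9*(5 + (-1 - ⅖*(-3)))) = 4/9 - (8 + z)/(9*(5 + (-1 + 6/5))) = 4/9 - (8 + z)/(9*(5 + ⅕)) = 4/9 - (8 + z)/(9*26/5) = 4/9 - (8 + z)*5/(9*26) = 4/9 - (20/13 + 5*z/26)/9 = 4/9 + (-20/117 - 5*z/234) = 32/117 - 5*z/234)
M((3 + N(3, 0))*1, 6)² = (32/117 - 5/234*6)² = (32/117 - 5/39)² = (17/117)² = 289/13689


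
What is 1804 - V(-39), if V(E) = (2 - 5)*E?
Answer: 1687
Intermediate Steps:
V(E) = -3*E
1804 - V(-39) = 1804 - (-3)*(-39) = 1804 - 1*117 = 1804 - 117 = 1687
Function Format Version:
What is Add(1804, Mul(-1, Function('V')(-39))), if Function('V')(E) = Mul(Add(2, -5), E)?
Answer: 1687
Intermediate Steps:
Function('V')(E) = Mul(-3, E)
Add(1804, Mul(-1, Function('V')(-39))) = Add(1804, Mul(-1, Mul(-3, -39))) = Add(1804, Mul(-1, 117)) = Add(1804, -117) = 1687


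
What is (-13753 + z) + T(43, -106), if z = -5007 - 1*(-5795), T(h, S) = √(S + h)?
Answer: -12965 + 3*I*√7 ≈ -12965.0 + 7.9373*I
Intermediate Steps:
z = 788 (z = -5007 + 5795 = 788)
(-13753 + z) + T(43, -106) = (-13753 + 788) + √(-106 + 43) = -12965 + √(-63) = -12965 + 3*I*√7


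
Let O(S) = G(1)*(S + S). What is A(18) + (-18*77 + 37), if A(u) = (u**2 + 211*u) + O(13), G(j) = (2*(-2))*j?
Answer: 2669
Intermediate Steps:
G(j) = -4*j
O(S) = -8*S (O(S) = (-4*1)*(S + S) = -8*S)
A(u) = -104 + u**2 + 211*u (A(u) = (u**2 + 211*u) - 8*13 = (u**2 + 211*u) - 104 = -104 + u**2 + 211*u)
A(18) + (-18*77 + 37) = (-104 + 18**2 + 211*18) + (-18*77 + 37) = (-104 + 324 + 3798) + (-1386 + 37) = 4018 - 1349 = 2669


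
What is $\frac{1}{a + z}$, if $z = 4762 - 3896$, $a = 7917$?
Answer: $\frac{1}{8783} \approx 0.00011386$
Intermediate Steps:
$z = 866$
$\frac{1}{a + z} = \frac{1}{7917 + 866} = \frac{1}{8783}$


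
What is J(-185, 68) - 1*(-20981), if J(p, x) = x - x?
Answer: 20981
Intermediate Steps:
J(p, x) = 0
J(-185, 68) - 1*(-20981) = 0 - 1*(-20981) = 0 + 20981 = 20981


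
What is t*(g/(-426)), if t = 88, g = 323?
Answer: -14212/213 ≈ -66.723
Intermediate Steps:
t*(g/(-426)) = 88*(323/(-426)) = 88*(323*(-1/426)) = 88*(-323/426) = -14212/213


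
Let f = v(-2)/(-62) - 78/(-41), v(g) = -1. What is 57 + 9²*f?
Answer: 539931/2542 ≈ 212.40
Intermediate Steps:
f = 4877/2542 (f = -1/(-62) - 78/(-41) = -1*(-1/62) - 78*(-1/41) = 1/62 + 78/41 = 4877/2542 ≈ 1.9186)
57 + 9²*f = 57 + 9²*(4877/2542) = 57 + 81*(4877/2542) = 57 + 395037/2542 = 539931/2542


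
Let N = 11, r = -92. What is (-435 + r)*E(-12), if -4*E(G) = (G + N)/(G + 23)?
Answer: -527/44 ≈ -11.977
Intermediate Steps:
E(G) = -(11 + G)/(4*(23 + G)) (E(G) = -(G + 11)/(4*(G + 23)) = -(11 + G)/(4*(23 + G)))
(-435 + r)*E(-12) = (-435 - 92)*((-11 - 1*(-12))/(4*(23 - 12))) = -527*(-11 + 12)/(4*11) = -527/(4*11) = -527*1/44 = -527/44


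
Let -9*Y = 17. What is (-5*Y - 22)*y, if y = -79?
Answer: 8927/9 ≈ 991.89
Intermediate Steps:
Y = -17/9 (Y = -1/9*17 = -17/9 ≈ -1.8889)
(-5*Y - 22)*y = (-5*(-17/9) - 22)*(-79) = (85/9 - 22)*(-79) = -113/9*(-79) = 8927/9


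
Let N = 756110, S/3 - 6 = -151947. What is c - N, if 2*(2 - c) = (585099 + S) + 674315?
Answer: -2315807/2 ≈ -1.1579e+6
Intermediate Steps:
S = -455823 (S = 18 + 3*(-151947) = 18 - 455841 = -455823)
c = -803587/2 (c = 2 - ((585099 - 455823) + 674315)/2 = 2 - (129276 + 674315)/2 = 2 - 1/2*803591 = 2 - 803591/2 = -803587/2 ≈ -4.0179e+5)
c - N = -803587/2 - 1*756110 = -803587/2 - 756110 = -2315807/2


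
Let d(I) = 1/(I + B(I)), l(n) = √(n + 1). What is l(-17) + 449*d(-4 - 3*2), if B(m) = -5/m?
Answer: -898/19 + 4*I ≈ -47.263 + 4.0*I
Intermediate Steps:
l(n) = √(1 + n)
d(I) = 1/(I - 5/I)
l(-17) + 449*d(-4 - 3*2) = √(1 - 17) + 449*((-4 - 3*2)/(-5 + (-4 - 3*2)²)) = √(-16) + 449*((-4 - 6)/(-5 + (-4 - 6)²)) = 4*I + 449*(-10/(-5 + (-10)²)) = 4*I + 449*(-10/(-5 + 100)) = 4*I + 449*(-10/95) = 4*I + 449*(-10*1/95) = 4*I + 449*(-2/19) = 4*I - 898/19 = -898/19 + 4*I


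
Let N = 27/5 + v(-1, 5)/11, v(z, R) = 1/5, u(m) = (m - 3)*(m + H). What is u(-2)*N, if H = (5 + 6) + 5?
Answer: -4172/11 ≈ -379.27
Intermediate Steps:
H = 16 (H = 11 + 5 = 16)
u(m) = (-3 + m)*(16 + m) (u(m) = (m - 3)*(m + 16) = (-3 + m)*(16 + m))
v(z, R) = ⅕
N = 298/55 (N = 27/5 + (⅕)/11 = 27*(⅕) + (⅕)*(1/11) = 27/5 + 1/55 = 298/55 ≈ 5.4182)
u(-2)*N = (-48 + (-2)² + 13*(-2))*(298/55) = (-48 + 4 - 26)*(298/55) = -70*298/55 = -4172/11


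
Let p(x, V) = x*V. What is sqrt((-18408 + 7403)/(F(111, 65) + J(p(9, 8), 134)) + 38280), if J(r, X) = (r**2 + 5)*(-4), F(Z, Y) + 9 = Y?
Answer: sqrt(18225361115)/690 ≈ 195.65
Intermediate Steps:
F(Z, Y) = -9 + Y
p(x, V) = V*x
J(r, X) = -20 - 4*r**2 (J(r, X) = (5 + r**2)*(-4) = -20 - 4*r**2)
sqrt((-18408 + 7403)/(F(111, 65) + J(p(9, 8), 134)) + 38280) = sqrt((-18408 + 7403)/((-9 + 65) + (-20 - 4*(8*9)**2)) + 38280) = sqrt(-11005/(56 + (-20 - 4*72**2)) + 38280) = sqrt(-11005/(56 + (-20 - 4*5184)) + 38280) = sqrt(-11005/(56 + (-20 - 20736)) + 38280) = sqrt(-11005/(56 - 20756) + 38280) = sqrt(-11005/(-20700) + 38280) = sqrt(-11005*(-1/20700) + 38280) = sqrt(2201/4140 + 38280) = sqrt(158481401/4140) = sqrt(18225361115)/690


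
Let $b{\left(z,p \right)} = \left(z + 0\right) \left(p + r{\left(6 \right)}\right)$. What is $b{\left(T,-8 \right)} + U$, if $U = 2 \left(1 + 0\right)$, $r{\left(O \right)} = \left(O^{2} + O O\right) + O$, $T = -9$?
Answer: $-628$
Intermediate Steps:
$r{\left(O \right)} = O + 2 O^{2}$ ($r{\left(O \right)} = \left(O^{2} + O^{2}\right) + O = 2 O^{2} + O = O + 2 O^{2}$)
$b{\left(z,p \right)} = z \left(78 + p\right)$ ($b{\left(z,p \right)} = \left(z + 0\right) \left(p + 6 \left(1 + 2 \cdot 6\right)\right) = z \left(p + 6 \left(1 + 12\right)\right) = z \left(p + 6 \cdot 13\right) = z \left(p + 78\right) = z \left(78 + p\right)$)
$U = 2$ ($U = 2 \cdot 1 = 2$)
$b{\left(T,-8 \right)} + U = - 9 \left(78 - 8\right) + 2 = \left(-9\right) 70 + 2 = -630 + 2 = -628$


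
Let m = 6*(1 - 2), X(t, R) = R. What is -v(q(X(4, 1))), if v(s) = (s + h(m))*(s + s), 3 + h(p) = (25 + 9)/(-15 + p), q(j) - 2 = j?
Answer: 68/7 ≈ 9.7143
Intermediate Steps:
m = -6 (m = 6*(-1) = -6)
q(j) = 2 + j
h(p) = -3 + 34/(-15 + p) (h(p) = -3 + (25 + 9)/(-15 + p) = -3 + 34/(-15 + p))
v(s) = 2*s*(-97/21 + s) (v(s) = (s + (79 - 3*(-6))/(-15 - 6))*(s + s) = (s + (79 + 18)/(-21))*(2*s) = (s - 1/21*97)*(2*s) = (s - 97/21)*(2*s) = (-97/21 + s)*(2*s) = 2*s*(-97/21 + s))
-v(q(X(4, 1))) = -2*(2 + 1)*(-97 + 21*(2 + 1))/21 = -2*3*(-97 + 21*3)/21 = -2*3*(-97 + 63)/21 = -2*3*(-34)/21 = -1*(-68/7) = 68/7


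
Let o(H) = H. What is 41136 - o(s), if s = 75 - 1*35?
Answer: 41096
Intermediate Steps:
s = 40 (s = 75 - 35 = 40)
41136 - o(s) = 41136 - 1*40 = 41136 - 40 = 41096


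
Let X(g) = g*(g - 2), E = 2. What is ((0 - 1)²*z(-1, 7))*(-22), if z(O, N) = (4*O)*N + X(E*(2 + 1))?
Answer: 88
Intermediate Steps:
X(g) = g*(-2 + g)
z(O, N) = 24 + 4*N*O (z(O, N) = (4*O)*N + (2*(2 + 1))*(-2 + 2*(2 + 1)) = 4*N*O + (2*3)*(-2 + 2*3) = 4*N*O + 6*(-2 + 6) = 4*N*O + 6*4 = 4*N*O + 24 = 24 + 4*N*O)
((0 - 1)²*z(-1, 7))*(-22) = ((0 - 1)²*(24 + 4*7*(-1)))*(-22) = ((-1)²*(24 - 28))*(-22) = (1*(-4))*(-22) = -4*(-22) = 88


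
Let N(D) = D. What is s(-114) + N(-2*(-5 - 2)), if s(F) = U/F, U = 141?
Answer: 485/38 ≈ 12.763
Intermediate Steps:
s(F) = 141/F
s(-114) + N(-2*(-5 - 2)) = 141/(-114) - 2*(-5 - 2) = 141*(-1/114) - 2*(-7) = -47/38 + 14 = 485/38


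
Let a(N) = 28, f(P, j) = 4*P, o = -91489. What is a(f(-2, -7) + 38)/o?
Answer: -28/91489 ≈ -0.00030605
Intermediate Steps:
a(f(-2, -7) + 38)/o = 28/(-91489) = 28*(-1/91489) = -28/91489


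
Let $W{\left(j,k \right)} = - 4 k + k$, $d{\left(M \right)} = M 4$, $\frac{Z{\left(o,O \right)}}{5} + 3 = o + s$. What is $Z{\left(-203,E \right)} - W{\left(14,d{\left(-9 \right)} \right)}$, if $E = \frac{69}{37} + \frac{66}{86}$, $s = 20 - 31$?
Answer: $-1193$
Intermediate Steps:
$s = -11$ ($s = 20 - 31 = -11$)
$E = \frac{4188}{1591}$ ($E = 69 \cdot \frac{1}{37} + 66 \cdot \frac{1}{86} = \frac{69}{37} + \frac{33}{43} = \frac{4188}{1591} \approx 2.6323$)
$Z{\left(o,O \right)} = -70 + 5 o$ ($Z{\left(o,O \right)} = -15 + 5 \left(o - 11\right) = -15 + 5 \left(-11 + o\right) = -15 + \left(-55 + 5 o\right) = -70 + 5 o$)
$d{\left(M \right)} = 4 M$
$W{\left(j,k \right)} = - 3 k$
$Z{\left(-203,E \right)} - W{\left(14,d{\left(-9 \right)} \right)} = \left(-70 + 5 \left(-203\right)\right) - - 3 \cdot 4 \left(-9\right) = \left(-70 - 1015\right) - \left(-3\right) \left(-36\right) = -1085 - 108 = -1193$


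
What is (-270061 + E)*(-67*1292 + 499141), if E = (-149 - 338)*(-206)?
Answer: -70030407403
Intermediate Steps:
E = 100322 (E = -487*(-206) = 100322)
(-270061 + E)*(-67*1292 + 499141) = (-270061 + 100322)*(-67*1292 + 499141) = -169739*(-86564 + 499141) = -169739*412577 = -70030407403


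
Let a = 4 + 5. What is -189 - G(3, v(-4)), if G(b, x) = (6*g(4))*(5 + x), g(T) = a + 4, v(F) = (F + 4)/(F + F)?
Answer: -579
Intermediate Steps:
a = 9
v(F) = (4 + F)/(2*F) (v(F) = (4 + F)/((2*F)) = (4 + F)*(1/(2*F)) = (4 + F)/(2*F))
g(T) = 13 (g(T) = 9 + 4 = 13)
G(b, x) = 390 + 78*x (G(b, x) = (6*13)*(5 + x) = 78*(5 + x) = 390 + 78*x)
-189 - G(3, v(-4)) = -189 - (390 + 78*((½)*(4 - 4)/(-4))) = -189 - (390 + 78*((½)*(-¼)*0)) = -189 - (390 + 78*0) = -189 - (390 + 0) = -189 - 1*390 = -189 - 390 = -579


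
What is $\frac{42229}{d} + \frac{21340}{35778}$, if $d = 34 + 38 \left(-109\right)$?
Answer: $- \frac{711602221}{73488012} \approx -9.6832$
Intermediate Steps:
$d = -4108$ ($d = 34 - 4142 = -4108$)
$\frac{42229}{d} + \frac{21340}{35778} = \frac{42229}{-4108} + \frac{21340}{35778} = 42229 \left(- \frac{1}{4108}\right) + 21340 \cdot \frac{1}{35778} = - \frac{42229}{4108} + \frac{10670}{17889} = - \frac{711602221}{73488012}$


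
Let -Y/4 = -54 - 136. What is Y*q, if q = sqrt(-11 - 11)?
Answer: 760*I*sqrt(22) ≈ 3564.7*I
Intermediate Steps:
Y = 760 (Y = -4*(-54 - 136) = -4*(-190) = 760)
q = I*sqrt(22) (q = sqrt(-22) = I*sqrt(22) ≈ 4.6904*I)
Y*q = 760*(I*sqrt(22)) = 760*I*sqrt(22)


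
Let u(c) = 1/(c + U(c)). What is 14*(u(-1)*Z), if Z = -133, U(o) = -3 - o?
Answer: 1862/3 ≈ 620.67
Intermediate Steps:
u(c) = -⅓ (u(c) = 1/(c + (-3 - c)) = 1/(-3) = -⅓)
14*(u(-1)*Z) = 14*(-⅓*(-133)) = 14*(133/3) = 1862/3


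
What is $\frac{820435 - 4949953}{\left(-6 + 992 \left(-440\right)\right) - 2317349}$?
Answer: $\frac{1376506}{917945} \approx 1.4996$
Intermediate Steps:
$\frac{820435 - 4949953}{\left(-6 + 992 \left(-440\right)\right) - 2317349} = - \frac{4129518}{\left(-6 - 436480\right) - 2317349} = - \frac{4129518}{-436486 - 2317349} = - \frac{4129518}{-2753835} = \left(-4129518\right) \left(- \frac{1}{2753835}\right) = \frac{1376506}{917945}$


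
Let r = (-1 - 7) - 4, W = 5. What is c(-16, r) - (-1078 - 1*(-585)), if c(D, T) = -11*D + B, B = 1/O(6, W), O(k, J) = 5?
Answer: 3346/5 ≈ 669.20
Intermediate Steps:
r = -12 (r = -8 - 4 = -12)
B = ⅕ (B = 1/5 = ⅕ ≈ 0.20000)
c(D, T) = ⅕ - 11*D (c(D, T) = -11*D + ⅕ = ⅕ - 11*D)
c(-16, r) - (-1078 - 1*(-585)) = (⅕ - 11*(-16)) - (-1078 - 1*(-585)) = (⅕ + 176) - (-1078 + 585) = 881/5 - 1*(-493) = 881/5 + 493 = 3346/5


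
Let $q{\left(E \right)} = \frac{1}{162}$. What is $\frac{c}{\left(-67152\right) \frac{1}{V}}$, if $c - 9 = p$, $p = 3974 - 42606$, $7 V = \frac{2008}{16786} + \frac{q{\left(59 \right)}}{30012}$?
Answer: $\frac{188534318727287}{19181570719183488} \approx 0.0098289$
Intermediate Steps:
$q{\left(E \right)} = \frac{1}{162}$
$V = \frac{4881400169}{285644071944}$ ($V = \frac{\frac{2008}{16786} + \frac{1}{162 \cdot 30012}}{7} = \frac{2008 \cdot \frac{1}{16786} + \frac{1}{162} \cdot \frac{1}{30012}}{7} = \frac{\frac{1004}{8393} + \frac{1}{4861944}}{7} = \frac{1}{7} \cdot \frac{4881400169}{40806295992} = \frac{4881400169}{285644071944} \approx 0.017089$)
$p = -38632$ ($p = 3974 - 42606 = -38632$)
$c = -38623$ ($c = 9 - 38632 = -38623$)
$\frac{c}{\left(-67152\right) \frac{1}{V}} = - \frac{38623}{\left(-67152\right) \frac{1}{\frac{4881400169}{285644071944}}} = - \frac{38623}{\left(-67152\right) \frac{285644071944}{4881400169}} = - \frac{38623}{- \frac{19181570719183488}{4881400169}} = \left(-38623\right) \left(- \frac{4881400169}{19181570719183488}\right) = \frac{188534318727287}{19181570719183488}$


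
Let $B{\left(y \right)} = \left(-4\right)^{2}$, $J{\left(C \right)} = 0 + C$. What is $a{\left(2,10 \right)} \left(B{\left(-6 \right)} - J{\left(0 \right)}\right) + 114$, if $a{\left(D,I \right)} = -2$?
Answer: $82$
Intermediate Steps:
$J{\left(C \right)} = C$
$B{\left(y \right)} = 16$
$a{\left(2,10 \right)} \left(B{\left(-6 \right)} - J{\left(0 \right)}\right) + 114 = - 2 \left(16 - 0\right) + 114 = - 2 \left(16 + 0\right) + 114 = \left(-2\right) 16 + 114 = -32 + 114 = 82$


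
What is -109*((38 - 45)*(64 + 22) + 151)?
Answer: 49159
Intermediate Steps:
-109*((38 - 45)*(64 + 22) + 151) = -109*(-7*86 + 151) = -109*(-602 + 151) = -109*(-451) = 49159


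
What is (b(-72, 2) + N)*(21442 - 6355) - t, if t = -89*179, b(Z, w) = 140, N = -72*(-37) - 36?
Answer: 41776747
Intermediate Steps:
N = 2628 (N = 2664 - 36 = 2628)
t = -15931
(b(-72, 2) + N)*(21442 - 6355) - t = (140 + 2628)*(21442 - 6355) - 1*(-15931) = 2768*15087 + 15931 = 41760816 + 15931 = 41776747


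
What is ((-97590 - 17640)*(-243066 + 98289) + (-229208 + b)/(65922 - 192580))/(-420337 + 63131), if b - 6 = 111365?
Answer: -2112991553719017/45242997548 ≈ -46703.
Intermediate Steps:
b = 111371 (b = 6 + 111365 = 111371)
((-97590 - 17640)*(-243066 + 98289) + (-229208 + b)/(65922 - 192580))/(-420337 + 63131) = ((-97590 - 17640)*(-243066 + 98289) + (-229208 + 111371)/(65922 - 192580))/(-420337 + 63131) = (-115230*(-144777) - 117837/(-126658))/(-357206) = (16682653710 - 117837*(-1/126658))*(-1/357206) = (16682653710 + 117837/126658)*(-1/357206) = (2112991553719017/126658)*(-1/357206) = -2112991553719017/45242997548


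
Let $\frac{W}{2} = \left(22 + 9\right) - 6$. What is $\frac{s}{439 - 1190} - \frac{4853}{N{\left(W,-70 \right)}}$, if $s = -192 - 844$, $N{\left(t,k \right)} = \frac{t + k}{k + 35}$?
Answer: $- \frac{25508077}{3004} \approx -8491.4$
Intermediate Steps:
$W = 50$ ($W = 2 \left(\left(22 + 9\right) - 6\right) = 2 \left(31 - 6\right) = 2 \cdot 25 = 50$)
$N{\left(t,k \right)} = \frac{k + t}{35 + k}$
$s = -1036$
$\frac{s}{439 - 1190} - \frac{4853}{N{\left(W,-70 \right)}} = - \frac{1036}{439 - 1190} - \frac{4853}{\frac{1}{35 - 70} \left(-70 + 50\right)} = - \frac{1036}{-751} - \frac{4853}{\frac{1}{-35} \left(-20\right)} = \left(-1036\right) \left(- \frac{1}{751}\right) - \frac{4853}{\left(- \frac{1}{35}\right) \left(-20\right)} = \frac{1036}{751} - \frac{4853}{\frac{4}{7}} = \frac{1036}{751} - \frac{33971}{4} = - \frac{25508077}{3004}$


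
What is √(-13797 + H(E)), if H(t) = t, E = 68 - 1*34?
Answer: I*√13763 ≈ 117.32*I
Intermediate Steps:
E = 34 (E = 68 - 34 = 34)
√(-13797 + H(E)) = √(-13797 + 34) = √(-13763) = I*√13763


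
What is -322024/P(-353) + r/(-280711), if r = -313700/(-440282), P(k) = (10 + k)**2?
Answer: -19899813638073674/7270237633529899 ≈ -2.7372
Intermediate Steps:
r = 156850/220141 (r = -313700*(-1/440282) = 156850/220141 ≈ 0.71250)
-322024/P(-353) + r/(-280711) = -322024/(10 - 353)**2 + (156850/220141)/(-280711) = -322024/((-343)**2) + (156850/220141)*(-1/280711) = -322024/117649 - 156850/61796000251 = -19899813638073674/7270237633529899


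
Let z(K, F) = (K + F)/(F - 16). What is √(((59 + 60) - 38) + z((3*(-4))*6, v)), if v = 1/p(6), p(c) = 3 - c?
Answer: √4186/7 ≈ 9.2428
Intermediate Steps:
v = -⅓ (v = 1/(3 - 1*6) = 1/(3 - 6) = 1/(-3) = -⅓ ≈ -0.33333)
z(K, F) = (F + K)/(-16 + F)
√(((59 + 60) - 38) + z((3*(-4))*6, v)) = √(((59 + 60) - 38) + (-⅓ + (3*(-4))*6)/(-16 - ⅓)) = √((119 - 38) + (-⅓ - 12*6)/(-49/3)) = √(81 - 3*(-⅓ - 72)/49) = √(81 - 3/49*(-217/3)) = √(81 + 31/7) = √(598/7) = √4186/7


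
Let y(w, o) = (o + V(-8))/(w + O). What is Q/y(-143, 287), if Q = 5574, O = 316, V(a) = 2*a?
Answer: 964302/271 ≈ 3558.3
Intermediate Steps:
y(w, o) = (-16 + o)/(316 + w) (y(w, o) = (o + 2*(-8))/(w + 316) = (o - 16)/(316 + w) = (-16 + o)/(316 + w))
Q/y(-143, 287) = 5574/(((-16 + 287)/(316 - 143))) = 5574/((271/173)) = 5574/(((1/173)*271)) = 5574/(271/173) = 5574*(173/271) = 964302/271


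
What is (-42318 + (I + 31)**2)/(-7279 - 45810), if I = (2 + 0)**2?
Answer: 41093/53089 ≈ 0.77404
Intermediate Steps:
I = 4 (I = 2**2 = 4)
(-42318 + (I + 31)**2)/(-7279 - 45810) = (-42318 + (4 + 31)**2)/(-7279 - 45810) = (-42318 + 35**2)/(-53089) = (-42318 + 1225)*(-1/53089) = -41093*(-1/53089) = 41093/53089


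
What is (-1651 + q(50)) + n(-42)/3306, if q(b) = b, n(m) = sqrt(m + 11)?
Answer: -1601 + I*sqrt(31)/3306 ≈ -1601.0 + 0.0016841*I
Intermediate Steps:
n(m) = sqrt(11 + m)
(-1651 + q(50)) + n(-42)/3306 = (-1651 + 50) + sqrt(11 - 42)/3306 = -1601 + sqrt(-31)*(1/3306) = -1601 + (I*sqrt(31))*(1/3306) = -1601 + I*sqrt(31)/3306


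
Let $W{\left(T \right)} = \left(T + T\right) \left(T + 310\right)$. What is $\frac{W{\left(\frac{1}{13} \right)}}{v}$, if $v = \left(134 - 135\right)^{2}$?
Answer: $\frac{8062}{169} \approx 47.704$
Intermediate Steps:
$W{\left(T \right)} = 2 T \left(310 + T\right)$
$v = 1$ ($v = \left(-1\right)^{2} = 1$)
$\frac{W{\left(\frac{1}{13} \right)}}{v} = \frac{2 \cdot \frac{1}{13} \left(310 + \frac{1}{13}\right)}{1} = 2 \cdot \frac{1}{13} \left(310 + \frac{1}{13}\right) 1 = 2 \cdot \frac{1}{13} \cdot \frac{4031}{13} \cdot 1 = \frac{8062}{169} \cdot 1 = \frac{8062}{169}$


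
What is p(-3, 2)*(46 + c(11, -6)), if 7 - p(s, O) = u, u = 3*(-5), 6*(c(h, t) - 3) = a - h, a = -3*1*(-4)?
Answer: 3245/3 ≈ 1081.7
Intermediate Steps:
a = 12 (a = -3*(-4) = 12)
c(h, t) = 5 - h/6 (c(h, t) = 3 + (12 - h)/6 = 3 + (2 - h/6) = 5 - h/6)
u = -15
p(s, O) = 22 (p(s, O) = 7 - 1*(-15) = 7 + 15 = 22)
p(-3, 2)*(46 + c(11, -6)) = 22*(46 + (5 - 1/6*11)) = 22*(46 + (5 - 11/6)) = 22*(46 + 19/6) = 22*(295/6) = 3245/3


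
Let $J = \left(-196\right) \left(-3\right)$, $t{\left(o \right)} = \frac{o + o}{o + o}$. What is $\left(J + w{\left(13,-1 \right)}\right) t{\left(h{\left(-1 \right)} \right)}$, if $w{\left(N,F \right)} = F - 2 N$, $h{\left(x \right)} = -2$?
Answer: $561$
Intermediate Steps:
$t{\left(o \right)} = 1$ ($t{\left(o \right)} = \frac{2 o}{2 o} = 2 o \frac{1}{2 o} = 1$)
$J = 588$
$\left(J + w{\left(13,-1 \right)}\right) t{\left(h{\left(-1 \right)} \right)} = \left(588 - 27\right) 1 = 561 \cdot 1 = 561$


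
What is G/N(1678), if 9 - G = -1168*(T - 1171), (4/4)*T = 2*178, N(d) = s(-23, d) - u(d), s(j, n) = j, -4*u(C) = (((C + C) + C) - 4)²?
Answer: -951911/6325202 ≈ -0.15050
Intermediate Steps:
u(C) = -(-4 + 3*C)²/4 (u(C) = -(((C + C) + C) - 4)²/4 = -((2*C + C) - 4)²/4 = -(3*C - 4)²/4 = -(-4 + 3*C)²/4)
N(d) = -23 + (-4 + 3*d)²/4 (N(d) = -23 - (-1)*(-4 + 3*d)²/4 = -23 + (-4 + 3*d)²/4)
T = 356 (T = 2*178 = 356)
G = -951911 (G = 9 - (-1168)*(356 - 1171) = 9 - (-1168)*(-815) = 9 - 1*951920 = 9 - 951920 = -951911)
G/N(1678) = -951911/(-23 + (-4 + 3*1678)²/4) = -951911/(-23 + (-4 + 5034)²/4) = -951911/(-23 + (¼)*5030²) = -951911/(-23 + (¼)*25300900) = -951911/(-23 + 6325225) = -951911/6325202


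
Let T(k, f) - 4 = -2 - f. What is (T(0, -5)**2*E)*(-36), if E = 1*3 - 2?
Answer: -1764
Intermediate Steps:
T(k, f) = 2 - f (T(k, f) = 4 + (-2 - f) = 2 - f)
E = 1 (E = 3 - 2 = 1)
(T(0, -5)**2*E)*(-36) = ((2 - 1*(-5))**2*1)*(-36) = ((2 + 5)**2*1)*(-36) = (7**2*1)*(-36) = (49*1)*(-36) = 49*(-36) = -1764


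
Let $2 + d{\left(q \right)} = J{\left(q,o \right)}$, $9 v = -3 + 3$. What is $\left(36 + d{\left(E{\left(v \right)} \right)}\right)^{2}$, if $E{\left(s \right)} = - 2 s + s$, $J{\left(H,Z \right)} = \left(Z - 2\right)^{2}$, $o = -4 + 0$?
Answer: $4900$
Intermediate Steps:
$o = -4$
$v = 0$ ($v = \frac{-3 + 3}{9} = \frac{1}{9} \cdot 0 = 0$)
$J{\left(H,Z \right)} = \left(-2 + Z\right)^{2}$
$E{\left(s \right)} = - s$
$d{\left(q \right)} = 34$ ($d{\left(q \right)} = -2 + \left(-2 - 4\right)^{2} = -2 + \left(-6\right)^{2} = -2 + 36 = 34$)
$\left(36 + d{\left(E{\left(v \right)} \right)}\right)^{2} = \left(36 + 34\right)^{2} = 70^{2} = 4900$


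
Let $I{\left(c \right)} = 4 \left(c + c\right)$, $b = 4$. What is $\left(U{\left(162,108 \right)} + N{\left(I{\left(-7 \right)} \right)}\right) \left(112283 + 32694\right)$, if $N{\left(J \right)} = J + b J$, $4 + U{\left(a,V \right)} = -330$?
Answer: $-89015878$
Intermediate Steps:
$I{\left(c \right)} = 8 c$ ($I{\left(c \right)} = 4 \cdot 2 c = 8 c$)
$U{\left(a,V \right)} = -334$ ($U{\left(a,V \right)} = -4 - 330 = -334$)
$N{\left(J \right)} = 5 J$ ($N{\left(J \right)} = J + 4 J = 5 J$)
$\left(U{\left(162,108 \right)} + N{\left(I{\left(-7 \right)} \right)}\right) \left(112283 + 32694\right) = \left(-334 + 5 \cdot 8 \left(-7\right)\right) \left(112283 + 32694\right) = \left(-334 + 5 \left(-56\right)\right) 144977 = \left(-334 - 280\right) 144977 = \left(-614\right) 144977 = -89015878$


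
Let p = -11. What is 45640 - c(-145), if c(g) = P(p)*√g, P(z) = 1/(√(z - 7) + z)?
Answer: (-√145 + 136920*√2 + 502040*I)/(3*√2 + 11*I) ≈ 45640.0 + 0.95294*I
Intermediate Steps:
P(z) = 1/(z + √(-7 + z)) (P(z) = 1/(√(-7 + z) + z) = 1/(z + √(-7 + z)))
c(g) = √g/(-11 + 3*I*√2) (c(g) = √g/(-11 + √(-7 - 11)) = √g/(-11 + √(-18)) = √g/(-11 + 3*I*√2))
45640 - c(-145) = 45640 - (-11*I*√145/139 - 3*I*√2*√(-145)/139) = 45640 - (-11*I*√145/139 - 3*I*√2*I*√145/139) = 45640 - (-11*I*√145/139 + 3*√290/139) = 45640 - (3*√290/139 - 11*I*√145/139) = 45640 + (-3*√290/139 + 11*I*√145/139) = 45640 - 3*√290/139 + 11*I*√145/139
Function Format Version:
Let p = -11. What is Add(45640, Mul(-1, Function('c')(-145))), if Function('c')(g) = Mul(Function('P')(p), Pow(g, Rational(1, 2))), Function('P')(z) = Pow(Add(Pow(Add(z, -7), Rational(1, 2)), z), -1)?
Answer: Mul(Pow(Add(Mul(3, Pow(2, Rational(1, 2))), Mul(11, I)), -1), Add(Mul(-1, Pow(145, Rational(1, 2))), Mul(136920, Pow(2, Rational(1, 2))), Mul(502040, I))) ≈ Add(45640., Mul(0.95294, I))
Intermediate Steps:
Function('P')(z) = Pow(Add(z, Pow(Add(-7, z), Rational(1, 2))), -1) (Function('P')(z) = Pow(Add(Pow(Add(-7, z), Rational(1, 2)), z), -1) = Pow(Add(z, Pow(Add(-7, z), Rational(1, 2))), -1))
Function('c')(g) = Mul(Pow(g, Rational(1, 2)), Pow(Add(-11, Mul(3, I, Pow(2, Rational(1, 2)))), -1)) (Function('c')(g) = Mul(Pow(Add(-11, Pow(Add(-7, -11), Rational(1, 2))), -1), Pow(g, Rational(1, 2))) = Mul(Pow(Add(-11, Pow(-18, Rational(1, 2))), -1), Pow(g, Rational(1, 2))) = Mul(Pow(Add(-11, Mul(3, I, Pow(2, Rational(1, 2)))), -1), Pow(g, Rational(1, 2))) = Mul(Pow(g, Rational(1, 2)), Pow(Add(-11, Mul(3, I, Pow(2, Rational(1, 2)))), -1)))
Add(45640, Mul(-1, Function('c')(-145))) = Add(45640, Mul(-1, Add(Mul(Rational(-11, 139), Pow(-145, Rational(1, 2))), Mul(Rational(-3, 139), I, Pow(2, Rational(1, 2)), Pow(-145, Rational(1, 2)))))) = Add(45640, Mul(-1, Add(Mul(Rational(-11, 139), Mul(I, Pow(145, Rational(1, 2)))), Mul(Rational(-3, 139), I, Pow(2, Rational(1, 2)), Mul(I, Pow(145, Rational(1, 2))))))) = Add(45640, Mul(-1, Add(Mul(Rational(-11, 139), I, Pow(145, Rational(1, 2))), Mul(Rational(3, 139), Pow(290, Rational(1, 2)))))) = Add(45640, Mul(-1, Add(Mul(Rational(3, 139), Pow(290, Rational(1, 2))), Mul(Rational(-11, 139), I, Pow(145, Rational(1, 2)))))) = Add(45640, Add(Mul(Rational(-3, 139), Pow(290, Rational(1, 2))), Mul(Rational(11, 139), I, Pow(145, Rational(1, 2))))) = Add(45640, Mul(Rational(-3, 139), Pow(290, Rational(1, 2))), Mul(Rational(11, 139), I, Pow(145, Rational(1, 2))))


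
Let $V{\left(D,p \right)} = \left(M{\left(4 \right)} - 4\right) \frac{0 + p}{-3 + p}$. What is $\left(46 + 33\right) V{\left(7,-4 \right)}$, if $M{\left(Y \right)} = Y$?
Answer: $0$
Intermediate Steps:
$V{\left(D,p \right)} = 0$ ($V{\left(D,p \right)} = \left(4 - 4\right) \frac{0 + p}{-3 + p} = 0 \frac{p}{-3 + p} = 0$)
$\left(46 + 33\right) V{\left(7,-4 \right)} = \left(46 + 33\right) 0 = 79 \cdot 0 = 0$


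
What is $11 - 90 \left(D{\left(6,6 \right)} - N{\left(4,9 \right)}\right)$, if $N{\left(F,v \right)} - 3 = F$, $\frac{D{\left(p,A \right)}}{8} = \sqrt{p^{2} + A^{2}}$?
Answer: $641 - 4320 \sqrt{2} \approx -5468.4$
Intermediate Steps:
$D{\left(p,A \right)} = 8 \sqrt{A^{2} + p^{2}}$ ($D{\left(p,A \right)} = 8 \sqrt{p^{2} + A^{2}} = 8 \sqrt{A^{2} + p^{2}}$)
$N{\left(F,v \right)} = 3 + F$
$11 - 90 \left(D{\left(6,6 \right)} - N{\left(4,9 \right)}\right) = 11 - 90 \left(8 \sqrt{6^{2} + 6^{2}} - \left(3 + 4\right)\right) = 11 - 90 \left(8 \sqrt{36 + 36} - 7\right) = 11 - 90 \left(8 \sqrt{72} - 7\right) = 11 - 90 \left(8 \cdot 6 \sqrt{2} - 7\right) = 11 - 90 \left(48 \sqrt{2} - 7\right) = 11 - 90 \left(-7 + 48 \sqrt{2}\right) = 11 + \left(630 - 4320 \sqrt{2}\right) = 641 - 4320 \sqrt{2}$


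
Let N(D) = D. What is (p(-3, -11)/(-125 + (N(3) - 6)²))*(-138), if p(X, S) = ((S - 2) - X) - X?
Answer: -483/58 ≈ -8.3276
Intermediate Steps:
p(X, S) = -2 + S - 2*X (p(X, S) = ((-2 + S) - X) - X = (-2 + S - X) - X = -2 + S - 2*X)
(p(-3, -11)/(-125 + (N(3) - 6)²))*(-138) = ((-2 - 11 - 2*(-3))/(-125 + (3 - 6)²))*(-138) = ((-2 - 11 + 6)/(-125 + (-3)²))*(-138) = -7/(-125 + 9)*(-138) = -7/(-116)*(-138) = -7*(-1/116)*(-138) = (7/116)*(-138) = -483/58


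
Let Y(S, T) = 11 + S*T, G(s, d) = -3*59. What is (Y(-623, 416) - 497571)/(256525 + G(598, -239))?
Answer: -189182/64087 ≈ -2.9520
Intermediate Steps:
G(s, d) = -177
(Y(-623, 416) - 497571)/(256525 + G(598, -239)) = ((11 - 623*416) - 497571)/(256525 - 177) = ((11 - 259168) - 497571)/256348 = (-259157 - 497571)*(1/256348) = -756728*1/256348 = -189182/64087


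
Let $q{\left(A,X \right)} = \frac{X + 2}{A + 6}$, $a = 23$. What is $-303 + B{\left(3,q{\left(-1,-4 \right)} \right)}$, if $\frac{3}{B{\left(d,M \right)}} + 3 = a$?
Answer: $- \frac{6057}{20} \approx -302.85$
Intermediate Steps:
$q{\left(A,X \right)} = \frac{2 + X}{6 + A}$
$B{\left(d,M \right)} = \frac{3}{20}$ ($B{\left(d,M \right)} = \frac{3}{-3 + 23} = \frac{3}{20}$)
$-303 + B{\left(3,q{\left(-1,-4 \right)} \right)} = -303 + \frac{3}{20} = - \frac{6057}{20}$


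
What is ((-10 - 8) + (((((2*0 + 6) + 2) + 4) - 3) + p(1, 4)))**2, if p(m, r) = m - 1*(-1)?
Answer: 49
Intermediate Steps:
p(m, r) = 1 + m (p(m, r) = m + 1 = 1 + m)
((-10 - 8) + (((((2*0 + 6) + 2) + 4) - 3) + p(1, 4)))**2 = ((-10 - 8) + (((((2*0 + 6) + 2) + 4) - 3) + (1 + 1)))**2 = (-18 + (((((0 + 6) + 2) + 4) - 3) + 2))**2 = (-18 + ((((6 + 2) + 4) - 3) + 2))**2 = (-18 + (((8 + 4) - 3) + 2))**2 = (-18 + ((12 - 3) + 2))**2 = (-18 + (9 + 2))**2 = (-18 + 11)**2 = (-7)**2 = 49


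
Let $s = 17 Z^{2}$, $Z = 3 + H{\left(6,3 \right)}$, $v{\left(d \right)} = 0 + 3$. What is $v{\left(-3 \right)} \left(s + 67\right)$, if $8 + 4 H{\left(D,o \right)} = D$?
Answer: $\frac{2079}{4} \approx 519.75$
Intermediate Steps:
$H{\left(D,o \right)} = -2 + \frac{D}{4}$
$v{\left(d \right)} = 3$
$Z = \frac{5}{2}$ ($Z = 3 + \left(-2 + \frac{1}{4} \cdot 6\right) = 3 + \left(-2 + \frac{3}{2}\right) = 3 - \frac{1}{2} = \frac{5}{2} \approx 2.5$)
$s = \frac{425}{4}$ ($s = 17 \left(\frac{5}{2}\right)^{2} = 17 \cdot \frac{25}{4} = \frac{425}{4} \approx 106.25$)
$v{\left(-3 \right)} \left(s + 67\right) = 3 \left(\frac{425}{4} + 67\right) = 3 \cdot \frac{693}{4} = \frac{2079}{4}$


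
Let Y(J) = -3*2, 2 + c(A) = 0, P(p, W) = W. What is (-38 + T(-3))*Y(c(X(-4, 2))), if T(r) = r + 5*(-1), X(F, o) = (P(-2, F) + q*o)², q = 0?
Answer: 276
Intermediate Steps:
X(F, o) = F² (X(F, o) = (F + 0*o)² = (F + 0)² = F²)
T(r) = -5 + r (T(r) = r - 5 = -5 + r)
c(A) = -2 (c(A) = -2 + 0 = -2)
Y(J) = -6
(-38 + T(-3))*Y(c(X(-4, 2))) = (-38 + (-5 - 3))*(-6) = (-38 - 8)*(-6) = -46*(-6) = 276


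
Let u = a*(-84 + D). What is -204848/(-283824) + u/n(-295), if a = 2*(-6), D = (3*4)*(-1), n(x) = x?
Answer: -16658443/5233005 ≈ -3.1833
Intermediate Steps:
D = -12 (D = 12*(-1) = -12)
a = -12
u = 1152 (u = -12*(-84 - 12) = -12*(-96) = 1152)
-204848/(-283824) + u/n(-295) = -204848/(-283824) + 1152/(-295) = -204848*(-1/283824) + 1152*(-1/295) = 12803/17739 - 1152/295 = -16658443/5233005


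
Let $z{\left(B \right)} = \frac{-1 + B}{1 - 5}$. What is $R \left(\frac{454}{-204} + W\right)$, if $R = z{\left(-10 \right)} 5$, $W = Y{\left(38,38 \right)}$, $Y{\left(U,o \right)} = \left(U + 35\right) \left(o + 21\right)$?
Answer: $\frac{24149785}{408} \approx 59191.0$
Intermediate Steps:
$Y{\left(U,o \right)} = \left(21 + o\right) \left(35 + U\right)$ ($Y{\left(U,o \right)} = \left(35 + U\right) \left(21 + o\right) = \left(21 + o\right) \left(35 + U\right)$)
$z{\left(B \right)} = \frac{1}{4} - \frac{B}{4}$ ($z{\left(B \right)} = \frac{-1 + B}{-4} = \left(-1 + B\right) \left(- \frac{1}{4}\right) = \frac{1}{4} - \frac{B}{4}$)
$W = 4307$ ($W = 735 + 21 \cdot 38 + 35 \cdot 38 + 38 \cdot 38 = 735 + 798 + 1330 + 1444 = 4307$)
$R = \frac{55}{4}$ ($R = \left(\frac{1}{4} - - \frac{5}{2}\right) 5 = \left(\frac{1}{4} + \frac{5}{2}\right) 5 = \frac{11}{4} \cdot 5 = \frac{55}{4} \approx 13.75$)
$R \left(\frac{454}{-204} + W\right) = \frac{55 \left(\frac{454}{-204} + 4307\right)}{4} = \frac{55 \left(454 \left(- \frac{1}{204}\right) + 4307\right)}{4} = \frac{55 \left(- \frac{227}{102} + 4307\right)}{4} = \frac{55}{4} \cdot \frac{439087}{102} = \frac{24149785}{408}$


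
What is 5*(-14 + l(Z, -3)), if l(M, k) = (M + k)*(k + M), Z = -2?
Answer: 55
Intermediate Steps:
l(M, k) = (M + k)² (l(M, k) = (M + k)*(M + k) = (M + k)²)
5*(-14 + l(Z, -3)) = 5*(-14 + (-2 - 3)²) = 5*(-14 + (-5)²) = 5*(-14 + 25) = 5*11 = 55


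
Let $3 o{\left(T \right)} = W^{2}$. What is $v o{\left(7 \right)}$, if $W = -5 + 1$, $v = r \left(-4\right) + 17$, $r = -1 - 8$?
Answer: $\frac{848}{3} \approx 282.67$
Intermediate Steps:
$r = -9$
$v = 53$ ($v = \left(-9\right) \left(-4\right) + 17 = 36 + 17 = 53$)
$W = -4$
$o{\left(T \right)} = \frac{16}{3}$ ($o{\left(T \right)} = \frac{\left(-4\right)^{2}}{3} = \frac{1}{3} \cdot 16 = \frac{16}{3}$)
$v o{\left(7 \right)} = 53 \cdot \frac{16}{3} = \frac{848}{3}$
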